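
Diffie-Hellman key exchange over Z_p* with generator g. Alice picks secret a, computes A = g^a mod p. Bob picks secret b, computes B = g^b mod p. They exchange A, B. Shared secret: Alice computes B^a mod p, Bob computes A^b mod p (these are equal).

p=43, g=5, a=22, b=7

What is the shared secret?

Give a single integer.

Answer: 6

Derivation:
A = 5^22 mod 43  (bits of 22 = 10110)
  bit 0 = 1: r = r^2 * 5 mod 43 = 1^2 * 5 = 1*5 = 5
  bit 1 = 0: r = r^2 mod 43 = 5^2 = 25
  bit 2 = 1: r = r^2 * 5 mod 43 = 25^2 * 5 = 23*5 = 29
  bit 3 = 1: r = r^2 * 5 mod 43 = 29^2 * 5 = 24*5 = 34
  bit 4 = 0: r = r^2 mod 43 = 34^2 = 38
  -> A = 38
B = 5^7 mod 43  (bits of 7 = 111)
  bit 0 = 1: r = r^2 * 5 mod 43 = 1^2 * 5 = 1*5 = 5
  bit 1 = 1: r = r^2 * 5 mod 43 = 5^2 * 5 = 25*5 = 39
  bit 2 = 1: r = r^2 * 5 mod 43 = 39^2 * 5 = 16*5 = 37
  -> B = 37
s = B^a = 37^22 mod 43  (bits of 22 = 10110)
  bit 0 = 1: r = r^2 * 37 mod 43 = 1^2 * 37 = 1*37 = 37
  bit 1 = 0: r = r^2 mod 43 = 37^2 = 36
  bit 2 = 1: r = r^2 * 37 mod 43 = 36^2 * 37 = 6*37 = 7
  bit 3 = 1: r = r^2 * 37 mod 43 = 7^2 * 37 = 6*37 = 7
  bit 4 = 0: r = r^2 mod 43 = 7^2 = 6
  -> s = B^a = 6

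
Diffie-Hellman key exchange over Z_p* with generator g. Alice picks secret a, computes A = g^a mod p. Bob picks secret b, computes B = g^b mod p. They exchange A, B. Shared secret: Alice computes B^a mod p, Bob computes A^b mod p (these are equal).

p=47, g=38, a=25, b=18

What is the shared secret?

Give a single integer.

A = 38^25 mod 47  (bits of 25 = 11001)
  bit 0 = 1: r = r^2 * 38 mod 47 = 1^2 * 38 = 1*38 = 38
  bit 1 = 1: r = r^2 * 38 mod 47 = 38^2 * 38 = 34*38 = 23
  bit 2 = 0: r = r^2 mod 47 = 23^2 = 12
  bit 3 = 0: r = r^2 mod 47 = 12^2 = 3
  bit 4 = 1: r = r^2 * 38 mod 47 = 3^2 * 38 = 9*38 = 13
  -> A = 13
B = 38^18 mod 47  (bits of 18 = 10010)
  bit 0 = 1: r = r^2 * 38 mod 47 = 1^2 * 38 = 1*38 = 38
  bit 1 = 0: r = r^2 mod 47 = 38^2 = 34
  bit 2 = 0: r = r^2 mod 47 = 34^2 = 28
  bit 3 = 1: r = r^2 * 38 mod 47 = 28^2 * 38 = 32*38 = 41
  bit 4 = 0: r = r^2 mod 47 = 41^2 = 36
  -> B = 36
s = B^a = 36^25 mod 47  (bits of 25 = 11001)
  bit 0 = 1: r = r^2 * 36 mod 47 = 1^2 * 36 = 1*36 = 36
  bit 1 = 1: r = r^2 * 36 mod 47 = 36^2 * 36 = 27*36 = 32
  bit 2 = 0: r = r^2 mod 47 = 32^2 = 37
  bit 3 = 0: r = r^2 mod 47 = 37^2 = 6
  bit 4 = 1: r = r^2 * 36 mod 47 = 6^2 * 36 = 36*36 = 27
  -> s = B^a = 27

Answer: 27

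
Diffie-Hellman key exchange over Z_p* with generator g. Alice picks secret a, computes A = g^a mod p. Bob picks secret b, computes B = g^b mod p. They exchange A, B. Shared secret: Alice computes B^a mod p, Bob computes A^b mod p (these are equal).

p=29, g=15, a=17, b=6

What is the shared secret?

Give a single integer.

A = 15^17 mod 29  (bits of 17 = 10001)
  bit 0 = 1: r = r^2 * 15 mod 29 = 1^2 * 15 = 1*15 = 15
  bit 1 = 0: r = r^2 mod 29 = 15^2 = 22
  bit 2 = 0: r = r^2 mod 29 = 22^2 = 20
  bit 3 = 0: r = r^2 mod 29 = 20^2 = 23
  bit 4 = 1: r = r^2 * 15 mod 29 = 23^2 * 15 = 7*15 = 18
  -> A = 18
B = 15^6 mod 29  (bits of 6 = 110)
  bit 0 = 1: r = r^2 * 15 mod 29 = 1^2 * 15 = 1*15 = 15
  bit 1 = 1: r = r^2 * 15 mod 29 = 15^2 * 15 = 22*15 = 11
  bit 2 = 0: r = r^2 mod 29 = 11^2 = 5
  -> B = 5
s = B^a = 5^17 mod 29  (bits of 17 = 10001)
  bit 0 = 1: r = r^2 * 5 mod 29 = 1^2 * 5 = 1*5 = 5
  bit 1 = 0: r = r^2 mod 29 = 5^2 = 25
  bit 2 = 0: r = r^2 mod 29 = 25^2 = 16
  bit 3 = 0: r = r^2 mod 29 = 16^2 = 24
  bit 4 = 1: r = r^2 * 5 mod 29 = 24^2 * 5 = 25*5 = 9
  -> s = B^a = 9

Answer: 9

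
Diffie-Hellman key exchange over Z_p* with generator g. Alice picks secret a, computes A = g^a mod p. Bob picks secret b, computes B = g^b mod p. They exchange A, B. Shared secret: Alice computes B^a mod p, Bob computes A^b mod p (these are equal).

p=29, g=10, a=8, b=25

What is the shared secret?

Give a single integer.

A = 10^8 mod 29  (bits of 8 = 1000)
  bit 0 = 1: r = r^2 * 10 mod 29 = 1^2 * 10 = 1*10 = 10
  bit 1 = 0: r = r^2 mod 29 = 10^2 = 13
  bit 2 = 0: r = r^2 mod 29 = 13^2 = 24
  bit 3 = 0: r = r^2 mod 29 = 24^2 = 25
  -> A = 25
B = 10^25 mod 29  (bits of 25 = 11001)
  bit 0 = 1: r = r^2 * 10 mod 29 = 1^2 * 10 = 1*10 = 10
  bit 1 = 1: r = r^2 * 10 mod 29 = 10^2 * 10 = 13*10 = 14
  bit 2 = 0: r = r^2 mod 29 = 14^2 = 22
  bit 3 = 0: r = r^2 mod 29 = 22^2 = 20
  bit 4 = 1: r = r^2 * 10 mod 29 = 20^2 * 10 = 23*10 = 27
  -> B = 27
s = B^a = 27^8 mod 29  (bits of 8 = 1000)
  bit 0 = 1: r = r^2 * 27 mod 29 = 1^2 * 27 = 1*27 = 27
  bit 1 = 0: r = r^2 mod 29 = 27^2 = 4
  bit 2 = 0: r = r^2 mod 29 = 4^2 = 16
  bit 3 = 0: r = r^2 mod 29 = 16^2 = 24
  -> s = B^a = 24

Answer: 24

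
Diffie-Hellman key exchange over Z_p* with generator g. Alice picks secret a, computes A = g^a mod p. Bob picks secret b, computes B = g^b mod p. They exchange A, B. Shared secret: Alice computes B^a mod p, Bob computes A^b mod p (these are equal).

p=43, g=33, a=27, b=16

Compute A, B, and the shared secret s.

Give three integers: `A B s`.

Answer: 8 31 21

Derivation:
A = 33^27 mod 43  (bits of 27 = 11011)
  bit 0 = 1: r = r^2 * 33 mod 43 = 1^2 * 33 = 1*33 = 33
  bit 1 = 1: r = r^2 * 33 mod 43 = 33^2 * 33 = 14*33 = 32
  bit 2 = 0: r = r^2 mod 43 = 32^2 = 35
  bit 3 = 1: r = r^2 * 33 mod 43 = 35^2 * 33 = 21*33 = 5
  bit 4 = 1: r = r^2 * 33 mod 43 = 5^2 * 33 = 25*33 = 8
  -> A = 8
B = 33^16 mod 43  (bits of 16 = 10000)
  bit 0 = 1: r = r^2 * 33 mod 43 = 1^2 * 33 = 1*33 = 33
  bit 1 = 0: r = r^2 mod 43 = 33^2 = 14
  bit 2 = 0: r = r^2 mod 43 = 14^2 = 24
  bit 3 = 0: r = r^2 mod 43 = 24^2 = 17
  bit 4 = 0: r = r^2 mod 43 = 17^2 = 31
  -> B = 31
s = B^a = 31^27 mod 43  (bits of 27 = 11011)
  bit 0 = 1: r = r^2 * 31 mod 43 = 1^2 * 31 = 1*31 = 31
  bit 1 = 1: r = r^2 * 31 mod 43 = 31^2 * 31 = 15*31 = 35
  bit 2 = 0: r = r^2 mod 43 = 35^2 = 21
  bit 3 = 1: r = r^2 * 31 mod 43 = 21^2 * 31 = 11*31 = 40
  bit 4 = 1: r = r^2 * 31 mod 43 = 40^2 * 31 = 9*31 = 21
  -> s = B^a = 21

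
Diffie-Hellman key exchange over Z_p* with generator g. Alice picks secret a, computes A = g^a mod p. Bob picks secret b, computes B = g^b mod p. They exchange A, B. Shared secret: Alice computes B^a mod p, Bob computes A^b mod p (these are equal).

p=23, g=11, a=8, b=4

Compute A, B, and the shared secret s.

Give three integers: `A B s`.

Answer: 8 13 2

Derivation:
A = 11^8 mod 23  (bits of 8 = 1000)
  bit 0 = 1: r = r^2 * 11 mod 23 = 1^2 * 11 = 1*11 = 11
  bit 1 = 0: r = r^2 mod 23 = 11^2 = 6
  bit 2 = 0: r = r^2 mod 23 = 6^2 = 13
  bit 3 = 0: r = r^2 mod 23 = 13^2 = 8
  -> A = 8
B = 11^4 mod 23  (bits of 4 = 100)
  bit 0 = 1: r = r^2 * 11 mod 23 = 1^2 * 11 = 1*11 = 11
  bit 1 = 0: r = r^2 mod 23 = 11^2 = 6
  bit 2 = 0: r = r^2 mod 23 = 6^2 = 13
  -> B = 13
s = B^a = 13^8 mod 23  (bits of 8 = 1000)
  bit 0 = 1: r = r^2 * 13 mod 23 = 1^2 * 13 = 1*13 = 13
  bit 1 = 0: r = r^2 mod 23 = 13^2 = 8
  bit 2 = 0: r = r^2 mod 23 = 8^2 = 18
  bit 3 = 0: r = r^2 mod 23 = 18^2 = 2
  -> s = B^a = 2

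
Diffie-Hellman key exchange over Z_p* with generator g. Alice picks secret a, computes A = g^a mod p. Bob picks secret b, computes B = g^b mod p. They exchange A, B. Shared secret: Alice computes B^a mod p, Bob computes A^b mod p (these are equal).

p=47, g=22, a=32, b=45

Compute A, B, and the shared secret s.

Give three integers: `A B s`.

A = 22^32 mod 47  (bits of 32 = 100000)
  bit 0 = 1: r = r^2 * 22 mod 47 = 1^2 * 22 = 1*22 = 22
  bit 1 = 0: r = r^2 mod 47 = 22^2 = 14
  bit 2 = 0: r = r^2 mod 47 = 14^2 = 8
  bit 3 = 0: r = r^2 mod 47 = 8^2 = 17
  bit 4 = 0: r = r^2 mod 47 = 17^2 = 7
  bit 5 = 0: r = r^2 mod 47 = 7^2 = 2
  -> A = 2
B = 22^45 mod 47  (bits of 45 = 101101)
  bit 0 = 1: r = r^2 * 22 mod 47 = 1^2 * 22 = 1*22 = 22
  bit 1 = 0: r = r^2 mod 47 = 22^2 = 14
  bit 2 = 1: r = r^2 * 22 mod 47 = 14^2 * 22 = 8*22 = 35
  bit 3 = 1: r = r^2 * 22 mod 47 = 35^2 * 22 = 3*22 = 19
  bit 4 = 0: r = r^2 mod 47 = 19^2 = 32
  bit 5 = 1: r = r^2 * 22 mod 47 = 32^2 * 22 = 37*22 = 15
  -> B = 15
s = B^a = 15^32 mod 47  (bits of 32 = 100000)
  bit 0 = 1: r = r^2 * 15 mod 47 = 1^2 * 15 = 1*15 = 15
  bit 1 = 0: r = r^2 mod 47 = 15^2 = 37
  bit 2 = 0: r = r^2 mod 47 = 37^2 = 6
  bit 3 = 0: r = r^2 mod 47 = 6^2 = 36
  bit 4 = 0: r = r^2 mod 47 = 36^2 = 27
  bit 5 = 0: r = r^2 mod 47 = 27^2 = 24
  -> s = B^a = 24

Answer: 2 15 24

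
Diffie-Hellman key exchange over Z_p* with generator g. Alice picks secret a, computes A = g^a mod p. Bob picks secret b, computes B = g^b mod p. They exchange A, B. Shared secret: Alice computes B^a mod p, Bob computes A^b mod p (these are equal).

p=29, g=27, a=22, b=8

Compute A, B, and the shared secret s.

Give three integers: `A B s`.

A = 27^22 mod 29  (bits of 22 = 10110)
  bit 0 = 1: r = r^2 * 27 mod 29 = 1^2 * 27 = 1*27 = 27
  bit 1 = 0: r = r^2 mod 29 = 27^2 = 4
  bit 2 = 1: r = r^2 * 27 mod 29 = 4^2 * 27 = 16*27 = 26
  bit 3 = 1: r = r^2 * 27 mod 29 = 26^2 * 27 = 9*27 = 11
  bit 4 = 0: r = r^2 mod 29 = 11^2 = 5
  -> A = 5
B = 27^8 mod 29  (bits of 8 = 1000)
  bit 0 = 1: r = r^2 * 27 mod 29 = 1^2 * 27 = 1*27 = 27
  bit 1 = 0: r = r^2 mod 29 = 27^2 = 4
  bit 2 = 0: r = r^2 mod 29 = 4^2 = 16
  bit 3 = 0: r = r^2 mod 29 = 16^2 = 24
  -> B = 24
s = B^a = 24^22 mod 29  (bits of 22 = 10110)
  bit 0 = 1: r = r^2 * 24 mod 29 = 1^2 * 24 = 1*24 = 24
  bit 1 = 0: r = r^2 mod 29 = 24^2 = 25
  bit 2 = 1: r = r^2 * 24 mod 29 = 25^2 * 24 = 16*24 = 7
  bit 3 = 1: r = r^2 * 24 mod 29 = 7^2 * 24 = 20*24 = 16
  bit 4 = 0: r = r^2 mod 29 = 16^2 = 24
  -> s = B^a = 24

Answer: 5 24 24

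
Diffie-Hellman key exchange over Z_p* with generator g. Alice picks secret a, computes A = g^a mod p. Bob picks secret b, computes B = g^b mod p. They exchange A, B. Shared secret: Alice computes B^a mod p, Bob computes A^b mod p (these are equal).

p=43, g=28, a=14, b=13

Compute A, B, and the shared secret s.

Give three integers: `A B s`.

A = 28^14 mod 43  (bits of 14 = 1110)
  bit 0 = 1: r = r^2 * 28 mod 43 = 1^2 * 28 = 1*28 = 28
  bit 1 = 1: r = r^2 * 28 mod 43 = 28^2 * 28 = 10*28 = 22
  bit 2 = 1: r = r^2 * 28 mod 43 = 22^2 * 28 = 11*28 = 7
  bit 3 = 0: r = r^2 mod 43 = 7^2 = 6
  -> A = 6
B = 28^13 mod 43  (bits of 13 = 1101)
  bit 0 = 1: r = r^2 * 28 mod 43 = 1^2 * 28 = 1*28 = 28
  bit 1 = 1: r = r^2 * 28 mod 43 = 28^2 * 28 = 10*28 = 22
  bit 2 = 0: r = r^2 mod 43 = 22^2 = 11
  bit 3 = 1: r = r^2 * 28 mod 43 = 11^2 * 28 = 35*28 = 34
  -> B = 34
s = B^a = 34^14 mod 43  (bits of 14 = 1110)
  bit 0 = 1: r = r^2 * 34 mod 43 = 1^2 * 34 = 1*34 = 34
  bit 1 = 1: r = r^2 * 34 mod 43 = 34^2 * 34 = 38*34 = 2
  bit 2 = 1: r = r^2 * 34 mod 43 = 2^2 * 34 = 4*34 = 7
  bit 3 = 0: r = r^2 mod 43 = 7^2 = 6
  -> s = B^a = 6

Answer: 6 34 6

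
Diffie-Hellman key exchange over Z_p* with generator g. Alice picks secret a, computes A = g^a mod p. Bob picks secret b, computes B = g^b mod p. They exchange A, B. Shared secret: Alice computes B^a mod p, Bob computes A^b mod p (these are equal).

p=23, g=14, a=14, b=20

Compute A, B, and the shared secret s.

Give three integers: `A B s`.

A = 14^14 mod 23  (bits of 14 = 1110)
  bit 0 = 1: r = r^2 * 14 mod 23 = 1^2 * 14 = 1*14 = 14
  bit 1 = 1: r = r^2 * 14 mod 23 = 14^2 * 14 = 12*14 = 7
  bit 2 = 1: r = r^2 * 14 mod 23 = 7^2 * 14 = 3*14 = 19
  bit 3 = 0: r = r^2 mod 23 = 19^2 = 16
  -> A = 16
B = 14^20 mod 23  (bits of 20 = 10100)
  bit 0 = 1: r = r^2 * 14 mod 23 = 1^2 * 14 = 1*14 = 14
  bit 1 = 0: r = r^2 mod 23 = 14^2 = 12
  bit 2 = 1: r = r^2 * 14 mod 23 = 12^2 * 14 = 6*14 = 15
  bit 3 = 0: r = r^2 mod 23 = 15^2 = 18
  bit 4 = 0: r = r^2 mod 23 = 18^2 = 2
  -> B = 2
s = B^a = 2^14 mod 23  (bits of 14 = 1110)
  bit 0 = 1: r = r^2 * 2 mod 23 = 1^2 * 2 = 1*2 = 2
  bit 1 = 1: r = r^2 * 2 mod 23 = 2^2 * 2 = 4*2 = 8
  bit 2 = 1: r = r^2 * 2 mod 23 = 8^2 * 2 = 18*2 = 13
  bit 3 = 0: r = r^2 mod 23 = 13^2 = 8
  -> s = B^a = 8

Answer: 16 2 8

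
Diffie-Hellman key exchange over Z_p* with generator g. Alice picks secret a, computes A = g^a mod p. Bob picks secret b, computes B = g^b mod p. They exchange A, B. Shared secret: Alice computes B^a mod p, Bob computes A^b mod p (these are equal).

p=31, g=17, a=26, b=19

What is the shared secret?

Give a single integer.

Answer: 20

Derivation:
A = 17^26 mod 31  (bits of 26 = 11010)
  bit 0 = 1: r = r^2 * 17 mod 31 = 1^2 * 17 = 1*17 = 17
  bit 1 = 1: r = r^2 * 17 mod 31 = 17^2 * 17 = 10*17 = 15
  bit 2 = 0: r = r^2 mod 31 = 15^2 = 8
  bit 3 = 1: r = r^2 * 17 mod 31 = 8^2 * 17 = 2*17 = 3
  bit 4 = 0: r = r^2 mod 31 = 3^2 = 9
  -> A = 9
B = 17^19 mod 31  (bits of 19 = 10011)
  bit 0 = 1: r = r^2 * 17 mod 31 = 1^2 * 17 = 1*17 = 17
  bit 1 = 0: r = r^2 mod 31 = 17^2 = 10
  bit 2 = 0: r = r^2 mod 31 = 10^2 = 7
  bit 3 = 1: r = r^2 * 17 mod 31 = 7^2 * 17 = 18*17 = 27
  bit 4 = 1: r = r^2 * 17 mod 31 = 27^2 * 17 = 16*17 = 24
  -> B = 24
s = B^a = 24^26 mod 31  (bits of 26 = 11010)
  bit 0 = 1: r = r^2 * 24 mod 31 = 1^2 * 24 = 1*24 = 24
  bit 1 = 1: r = r^2 * 24 mod 31 = 24^2 * 24 = 18*24 = 29
  bit 2 = 0: r = r^2 mod 31 = 29^2 = 4
  bit 3 = 1: r = r^2 * 24 mod 31 = 4^2 * 24 = 16*24 = 12
  bit 4 = 0: r = r^2 mod 31 = 12^2 = 20
  -> s = B^a = 20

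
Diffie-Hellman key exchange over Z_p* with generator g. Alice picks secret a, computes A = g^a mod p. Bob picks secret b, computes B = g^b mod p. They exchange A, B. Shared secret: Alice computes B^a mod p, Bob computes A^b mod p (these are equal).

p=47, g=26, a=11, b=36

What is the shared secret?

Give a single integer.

A = 26^11 mod 47  (bits of 11 = 1011)
  bit 0 = 1: r = r^2 * 26 mod 47 = 1^2 * 26 = 1*26 = 26
  bit 1 = 0: r = r^2 mod 47 = 26^2 = 18
  bit 2 = 1: r = r^2 * 26 mod 47 = 18^2 * 26 = 42*26 = 11
  bit 3 = 1: r = r^2 * 26 mod 47 = 11^2 * 26 = 27*26 = 44
  -> A = 44
B = 26^36 mod 47  (bits of 36 = 100100)
  bit 0 = 1: r = r^2 * 26 mod 47 = 1^2 * 26 = 1*26 = 26
  bit 1 = 0: r = r^2 mod 47 = 26^2 = 18
  bit 2 = 0: r = r^2 mod 47 = 18^2 = 42
  bit 3 = 1: r = r^2 * 26 mod 47 = 42^2 * 26 = 25*26 = 39
  bit 4 = 0: r = r^2 mod 47 = 39^2 = 17
  bit 5 = 0: r = r^2 mod 47 = 17^2 = 7
  -> B = 7
s = B^a = 7^11 mod 47  (bits of 11 = 1011)
  bit 0 = 1: r = r^2 * 7 mod 47 = 1^2 * 7 = 1*7 = 7
  bit 1 = 0: r = r^2 mod 47 = 7^2 = 2
  bit 2 = 1: r = r^2 * 7 mod 47 = 2^2 * 7 = 4*7 = 28
  bit 3 = 1: r = r^2 * 7 mod 47 = 28^2 * 7 = 32*7 = 36
  -> s = B^a = 36

Answer: 36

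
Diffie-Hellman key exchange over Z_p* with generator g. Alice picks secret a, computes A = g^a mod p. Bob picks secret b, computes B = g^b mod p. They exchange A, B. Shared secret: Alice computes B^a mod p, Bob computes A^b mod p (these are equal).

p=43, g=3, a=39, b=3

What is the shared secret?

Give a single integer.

Answer: 39

Derivation:
A = 3^39 mod 43  (bits of 39 = 100111)
  bit 0 = 1: r = r^2 * 3 mod 43 = 1^2 * 3 = 1*3 = 3
  bit 1 = 0: r = r^2 mod 43 = 3^2 = 9
  bit 2 = 0: r = r^2 mod 43 = 9^2 = 38
  bit 3 = 1: r = r^2 * 3 mod 43 = 38^2 * 3 = 25*3 = 32
  bit 4 = 1: r = r^2 * 3 mod 43 = 32^2 * 3 = 35*3 = 19
  bit 5 = 1: r = r^2 * 3 mod 43 = 19^2 * 3 = 17*3 = 8
  -> A = 8
B = 3^3 mod 43  (bits of 3 = 11)
  bit 0 = 1: r = r^2 * 3 mod 43 = 1^2 * 3 = 1*3 = 3
  bit 1 = 1: r = r^2 * 3 mod 43 = 3^2 * 3 = 9*3 = 27
  -> B = 27
s = B^a = 27^39 mod 43  (bits of 39 = 100111)
  bit 0 = 1: r = r^2 * 27 mod 43 = 1^2 * 27 = 1*27 = 27
  bit 1 = 0: r = r^2 mod 43 = 27^2 = 41
  bit 2 = 0: r = r^2 mod 43 = 41^2 = 4
  bit 3 = 1: r = r^2 * 27 mod 43 = 4^2 * 27 = 16*27 = 2
  bit 4 = 1: r = r^2 * 27 mod 43 = 2^2 * 27 = 4*27 = 22
  bit 5 = 1: r = r^2 * 27 mod 43 = 22^2 * 27 = 11*27 = 39
  -> s = B^a = 39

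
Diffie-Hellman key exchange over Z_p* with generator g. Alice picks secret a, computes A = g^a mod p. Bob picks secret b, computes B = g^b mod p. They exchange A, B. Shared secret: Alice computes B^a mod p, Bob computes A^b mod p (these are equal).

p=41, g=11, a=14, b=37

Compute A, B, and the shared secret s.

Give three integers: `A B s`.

A = 11^14 mod 41  (bits of 14 = 1110)
  bit 0 = 1: r = r^2 * 11 mod 41 = 1^2 * 11 = 1*11 = 11
  bit 1 = 1: r = r^2 * 11 mod 41 = 11^2 * 11 = 39*11 = 19
  bit 2 = 1: r = r^2 * 11 mod 41 = 19^2 * 11 = 33*11 = 35
  bit 3 = 0: r = r^2 mod 41 = 35^2 = 36
  -> A = 36
B = 11^37 mod 41  (bits of 37 = 100101)
  bit 0 = 1: r = r^2 * 11 mod 41 = 1^2 * 11 = 1*11 = 11
  bit 1 = 0: r = r^2 mod 41 = 11^2 = 39
  bit 2 = 0: r = r^2 mod 41 = 39^2 = 4
  bit 3 = 1: r = r^2 * 11 mod 41 = 4^2 * 11 = 16*11 = 12
  bit 4 = 0: r = r^2 mod 41 = 12^2 = 21
  bit 5 = 1: r = r^2 * 11 mod 41 = 21^2 * 11 = 31*11 = 13
  -> B = 13
s = B^a = 13^14 mod 41  (bits of 14 = 1110)
  bit 0 = 1: r = r^2 * 13 mod 41 = 1^2 * 13 = 1*13 = 13
  bit 1 = 1: r = r^2 * 13 mod 41 = 13^2 * 13 = 5*13 = 24
  bit 2 = 1: r = r^2 * 13 mod 41 = 24^2 * 13 = 2*13 = 26
  bit 3 = 0: r = r^2 mod 41 = 26^2 = 20
  -> s = B^a = 20

Answer: 36 13 20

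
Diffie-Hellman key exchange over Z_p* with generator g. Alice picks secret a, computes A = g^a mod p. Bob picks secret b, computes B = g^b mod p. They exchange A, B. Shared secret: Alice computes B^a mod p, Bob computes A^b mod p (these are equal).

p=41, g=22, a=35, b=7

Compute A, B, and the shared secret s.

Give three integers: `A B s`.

Answer: 3 11 14

Derivation:
A = 22^35 mod 41  (bits of 35 = 100011)
  bit 0 = 1: r = r^2 * 22 mod 41 = 1^2 * 22 = 1*22 = 22
  bit 1 = 0: r = r^2 mod 41 = 22^2 = 33
  bit 2 = 0: r = r^2 mod 41 = 33^2 = 23
  bit 3 = 0: r = r^2 mod 41 = 23^2 = 37
  bit 4 = 1: r = r^2 * 22 mod 41 = 37^2 * 22 = 16*22 = 24
  bit 5 = 1: r = r^2 * 22 mod 41 = 24^2 * 22 = 2*22 = 3
  -> A = 3
B = 22^7 mod 41  (bits of 7 = 111)
  bit 0 = 1: r = r^2 * 22 mod 41 = 1^2 * 22 = 1*22 = 22
  bit 1 = 1: r = r^2 * 22 mod 41 = 22^2 * 22 = 33*22 = 29
  bit 2 = 1: r = r^2 * 22 mod 41 = 29^2 * 22 = 21*22 = 11
  -> B = 11
s = B^a = 11^35 mod 41  (bits of 35 = 100011)
  bit 0 = 1: r = r^2 * 11 mod 41 = 1^2 * 11 = 1*11 = 11
  bit 1 = 0: r = r^2 mod 41 = 11^2 = 39
  bit 2 = 0: r = r^2 mod 41 = 39^2 = 4
  bit 3 = 0: r = r^2 mod 41 = 4^2 = 16
  bit 4 = 1: r = r^2 * 11 mod 41 = 16^2 * 11 = 10*11 = 28
  bit 5 = 1: r = r^2 * 11 mod 41 = 28^2 * 11 = 5*11 = 14
  -> s = B^a = 14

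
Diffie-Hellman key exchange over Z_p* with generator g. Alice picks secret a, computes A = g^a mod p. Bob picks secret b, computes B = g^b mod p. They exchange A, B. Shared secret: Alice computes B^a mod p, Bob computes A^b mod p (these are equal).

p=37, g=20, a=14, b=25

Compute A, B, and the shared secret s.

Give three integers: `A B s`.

A = 20^14 mod 37  (bits of 14 = 1110)
  bit 0 = 1: r = r^2 * 20 mod 37 = 1^2 * 20 = 1*20 = 20
  bit 1 = 1: r = r^2 * 20 mod 37 = 20^2 * 20 = 30*20 = 8
  bit 2 = 1: r = r^2 * 20 mod 37 = 8^2 * 20 = 27*20 = 22
  bit 3 = 0: r = r^2 mod 37 = 22^2 = 3
  -> A = 3
B = 20^25 mod 37  (bits of 25 = 11001)
  bit 0 = 1: r = r^2 * 20 mod 37 = 1^2 * 20 = 1*20 = 20
  bit 1 = 1: r = r^2 * 20 mod 37 = 20^2 * 20 = 30*20 = 8
  bit 2 = 0: r = r^2 mod 37 = 8^2 = 27
  bit 3 = 0: r = r^2 mod 37 = 27^2 = 26
  bit 4 = 1: r = r^2 * 20 mod 37 = 26^2 * 20 = 10*20 = 15
  -> B = 15
s = B^a = 15^14 mod 37  (bits of 14 = 1110)
  bit 0 = 1: r = r^2 * 15 mod 37 = 1^2 * 15 = 1*15 = 15
  bit 1 = 1: r = r^2 * 15 mod 37 = 15^2 * 15 = 3*15 = 8
  bit 2 = 1: r = r^2 * 15 mod 37 = 8^2 * 15 = 27*15 = 35
  bit 3 = 0: r = r^2 mod 37 = 35^2 = 4
  -> s = B^a = 4

Answer: 3 15 4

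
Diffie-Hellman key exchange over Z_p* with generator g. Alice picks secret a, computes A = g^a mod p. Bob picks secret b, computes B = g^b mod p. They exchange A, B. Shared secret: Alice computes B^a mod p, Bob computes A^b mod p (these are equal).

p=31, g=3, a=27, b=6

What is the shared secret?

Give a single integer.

Answer: 8

Derivation:
A = 3^27 mod 31  (bits of 27 = 11011)
  bit 0 = 1: r = r^2 * 3 mod 31 = 1^2 * 3 = 1*3 = 3
  bit 1 = 1: r = r^2 * 3 mod 31 = 3^2 * 3 = 9*3 = 27
  bit 2 = 0: r = r^2 mod 31 = 27^2 = 16
  bit 3 = 1: r = r^2 * 3 mod 31 = 16^2 * 3 = 8*3 = 24
  bit 4 = 1: r = r^2 * 3 mod 31 = 24^2 * 3 = 18*3 = 23
  -> A = 23
B = 3^6 mod 31  (bits of 6 = 110)
  bit 0 = 1: r = r^2 * 3 mod 31 = 1^2 * 3 = 1*3 = 3
  bit 1 = 1: r = r^2 * 3 mod 31 = 3^2 * 3 = 9*3 = 27
  bit 2 = 0: r = r^2 mod 31 = 27^2 = 16
  -> B = 16
s = B^a = 16^27 mod 31  (bits of 27 = 11011)
  bit 0 = 1: r = r^2 * 16 mod 31 = 1^2 * 16 = 1*16 = 16
  bit 1 = 1: r = r^2 * 16 mod 31 = 16^2 * 16 = 8*16 = 4
  bit 2 = 0: r = r^2 mod 31 = 4^2 = 16
  bit 3 = 1: r = r^2 * 16 mod 31 = 16^2 * 16 = 8*16 = 4
  bit 4 = 1: r = r^2 * 16 mod 31 = 4^2 * 16 = 16*16 = 8
  -> s = B^a = 8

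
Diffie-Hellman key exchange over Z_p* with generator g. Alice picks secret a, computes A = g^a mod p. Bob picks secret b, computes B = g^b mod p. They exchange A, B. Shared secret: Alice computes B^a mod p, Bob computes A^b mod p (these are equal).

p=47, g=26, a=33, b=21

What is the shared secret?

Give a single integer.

Answer: 45

Derivation:
A = 26^33 mod 47  (bits of 33 = 100001)
  bit 0 = 1: r = r^2 * 26 mod 47 = 1^2 * 26 = 1*26 = 26
  bit 1 = 0: r = r^2 mod 47 = 26^2 = 18
  bit 2 = 0: r = r^2 mod 47 = 18^2 = 42
  bit 3 = 0: r = r^2 mod 47 = 42^2 = 25
  bit 4 = 0: r = r^2 mod 47 = 25^2 = 14
  bit 5 = 1: r = r^2 * 26 mod 47 = 14^2 * 26 = 8*26 = 20
  -> A = 20
B = 26^21 mod 47  (bits of 21 = 10101)
  bit 0 = 1: r = r^2 * 26 mod 47 = 1^2 * 26 = 1*26 = 26
  bit 1 = 0: r = r^2 mod 47 = 26^2 = 18
  bit 2 = 1: r = r^2 * 26 mod 47 = 18^2 * 26 = 42*26 = 11
  bit 3 = 0: r = r^2 mod 47 = 11^2 = 27
  bit 4 = 1: r = r^2 * 26 mod 47 = 27^2 * 26 = 24*26 = 13
  -> B = 13
s = B^a = 13^33 mod 47  (bits of 33 = 100001)
  bit 0 = 1: r = r^2 * 13 mod 47 = 1^2 * 13 = 1*13 = 13
  bit 1 = 0: r = r^2 mod 47 = 13^2 = 28
  bit 2 = 0: r = r^2 mod 47 = 28^2 = 32
  bit 3 = 0: r = r^2 mod 47 = 32^2 = 37
  bit 4 = 0: r = r^2 mod 47 = 37^2 = 6
  bit 5 = 1: r = r^2 * 13 mod 47 = 6^2 * 13 = 36*13 = 45
  -> s = B^a = 45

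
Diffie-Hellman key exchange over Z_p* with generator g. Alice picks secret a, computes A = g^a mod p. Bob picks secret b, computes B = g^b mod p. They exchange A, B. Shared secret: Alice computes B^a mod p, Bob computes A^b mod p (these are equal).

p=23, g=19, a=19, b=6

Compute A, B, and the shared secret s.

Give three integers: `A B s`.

Answer: 14 2 3

Derivation:
A = 19^19 mod 23  (bits of 19 = 10011)
  bit 0 = 1: r = r^2 * 19 mod 23 = 1^2 * 19 = 1*19 = 19
  bit 1 = 0: r = r^2 mod 23 = 19^2 = 16
  bit 2 = 0: r = r^2 mod 23 = 16^2 = 3
  bit 3 = 1: r = r^2 * 19 mod 23 = 3^2 * 19 = 9*19 = 10
  bit 4 = 1: r = r^2 * 19 mod 23 = 10^2 * 19 = 8*19 = 14
  -> A = 14
B = 19^6 mod 23  (bits of 6 = 110)
  bit 0 = 1: r = r^2 * 19 mod 23 = 1^2 * 19 = 1*19 = 19
  bit 1 = 1: r = r^2 * 19 mod 23 = 19^2 * 19 = 16*19 = 5
  bit 2 = 0: r = r^2 mod 23 = 5^2 = 2
  -> B = 2
s = B^a = 2^19 mod 23  (bits of 19 = 10011)
  bit 0 = 1: r = r^2 * 2 mod 23 = 1^2 * 2 = 1*2 = 2
  bit 1 = 0: r = r^2 mod 23 = 2^2 = 4
  bit 2 = 0: r = r^2 mod 23 = 4^2 = 16
  bit 3 = 1: r = r^2 * 2 mod 23 = 16^2 * 2 = 3*2 = 6
  bit 4 = 1: r = r^2 * 2 mod 23 = 6^2 * 2 = 13*2 = 3
  -> s = B^a = 3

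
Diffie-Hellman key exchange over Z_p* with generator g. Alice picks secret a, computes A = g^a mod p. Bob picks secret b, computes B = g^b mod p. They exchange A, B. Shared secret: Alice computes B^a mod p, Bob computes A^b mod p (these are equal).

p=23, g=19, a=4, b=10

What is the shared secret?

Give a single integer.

A = 19^4 mod 23  (bits of 4 = 100)
  bit 0 = 1: r = r^2 * 19 mod 23 = 1^2 * 19 = 1*19 = 19
  bit 1 = 0: r = r^2 mod 23 = 19^2 = 16
  bit 2 = 0: r = r^2 mod 23 = 16^2 = 3
  -> A = 3
B = 19^10 mod 23  (bits of 10 = 1010)
  bit 0 = 1: r = r^2 * 19 mod 23 = 1^2 * 19 = 1*19 = 19
  bit 1 = 0: r = r^2 mod 23 = 19^2 = 16
  bit 2 = 1: r = r^2 * 19 mod 23 = 16^2 * 19 = 3*19 = 11
  bit 3 = 0: r = r^2 mod 23 = 11^2 = 6
  -> B = 6
s = B^a = 6^4 mod 23  (bits of 4 = 100)
  bit 0 = 1: r = r^2 * 6 mod 23 = 1^2 * 6 = 1*6 = 6
  bit 1 = 0: r = r^2 mod 23 = 6^2 = 13
  bit 2 = 0: r = r^2 mod 23 = 13^2 = 8
  -> s = B^a = 8

Answer: 8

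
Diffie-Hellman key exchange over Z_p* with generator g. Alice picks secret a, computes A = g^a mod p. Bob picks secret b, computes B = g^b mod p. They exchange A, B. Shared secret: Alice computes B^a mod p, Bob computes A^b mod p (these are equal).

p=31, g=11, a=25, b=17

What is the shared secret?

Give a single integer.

Answer: 6

Derivation:
A = 11^25 mod 31  (bits of 25 = 11001)
  bit 0 = 1: r = r^2 * 11 mod 31 = 1^2 * 11 = 1*11 = 11
  bit 1 = 1: r = r^2 * 11 mod 31 = 11^2 * 11 = 28*11 = 29
  bit 2 = 0: r = r^2 mod 31 = 29^2 = 4
  bit 3 = 0: r = r^2 mod 31 = 4^2 = 16
  bit 4 = 1: r = r^2 * 11 mod 31 = 16^2 * 11 = 8*11 = 26
  -> A = 26
B = 11^17 mod 31  (bits of 17 = 10001)
  bit 0 = 1: r = r^2 * 11 mod 31 = 1^2 * 11 = 1*11 = 11
  bit 1 = 0: r = r^2 mod 31 = 11^2 = 28
  bit 2 = 0: r = r^2 mod 31 = 28^2 = 9
  bit 3 = 0: r = r^2 mod 31 = 9^2 = 19
  bit 4 = 1: r = r^2 * 11 mod 31 = 19^2 * 11 = 20*11 = 3
  -> B = 3
s = B^a = 3^25 mod 31  (bits of 25 = 11001)
  bit 0 = 1: r = r^2 * 3 mod 31 = 1^2 * 3 = 1*3 = 3
  bit 1 = 1: r = r^2 * 3 mod 31 = 3^2 * 3 = 9*3 = 27
  bit 2 = 0: r = r^2 mod 31 = 27^2 = 16
  bit 3 = 0: r = r^2 mod 31 = 16^2 = 8
  bit 4 = 1: r = r^2 * 3 mod 31 = 8^2 * 3 = 2*3 = 6
  -> s = B^a = 6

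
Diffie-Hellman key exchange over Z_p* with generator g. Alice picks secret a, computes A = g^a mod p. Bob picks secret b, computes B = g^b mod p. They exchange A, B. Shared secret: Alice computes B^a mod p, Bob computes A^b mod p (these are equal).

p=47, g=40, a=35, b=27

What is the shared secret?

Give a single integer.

Answer: 45

Derivation:
A = 40^35 mod 47  (bits of 35 = 100011)
  bit 0 = 1: r = r^2 * 40 mod 47 = 1^2 * 40 = 1*40 = 40
  bit 1 = 0: r = r^2 mod 47 = 40^2 = 2
  bit 2 = 0: r = r^2 mod 47 = 2^2 = 4
  bit 3 = 0: r = r^2 mod 47 = 4^2 = 16
  bit 4 = 1: r = r^2 * 40 mod 47 = 16^2 * 40 = 21*40 = 41
  bit 5 = 1: r = r^2 * 40 mod 47 = 41^2 * 40 = 36*40 = 30
  -> A = 30
B = 40^27 mod 47  (bits of 27 = 11011)
  bit 0 = 1: r = r^2 * 40 mod 47 = 1^2 * 40 = 1*40 = 40
  bit 1 = 1: r = r^2 * 40 mod 47 = 40^2 * 40 = 2*40 = 33
  bit 2 = 0: r = r^2 mod 47 = 33^2 = 8
  bit 3 = 1: r = r^2 * 40 mod 47 = 8^2 * 40 = 17*40 = 22
  bit 4 = 1: r = r^2 * 40 mod 47 = 22^2 * 40 = 14*40 = 43
  -> B = 43
s = B^a = 43^35 mod 47  (bits of 35 = 100011)
  bit 0 = 1: r = r^2 * 43 mod 47 = 1^2 * 43 = 1*43 = 43
  bit 1 = 0: r = r^2 mod 47 = 43^2 = 16
  bit 2 = 0: r = r^2 mod 47 = 16^2 = 21
  bit 3 = 0: r = r^2 mod 47 = 21^2 = 18
  bit 4 = 1: r = r^2 * 43 mod 47 = 18^2 * 43 = 42*43 = 20
  bit 5 = 1: r = r^2 * 43 mod 47 = 20^2 * 43 = 24*43 = 45
  -> s = B^a = 45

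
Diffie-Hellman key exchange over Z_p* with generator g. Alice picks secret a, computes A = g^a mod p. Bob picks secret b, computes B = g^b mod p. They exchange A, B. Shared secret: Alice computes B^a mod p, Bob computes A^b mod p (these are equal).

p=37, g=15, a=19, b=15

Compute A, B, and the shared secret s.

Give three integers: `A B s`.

Answer: 22 23 14

Derivation:
A = 15^19 mod 37  (bits of 19 = 10011)
  bit 0 = 1: r = r^2 * 15 mod 37 = 1^2 * 15 = 1*15 = 15
  bit 1 = 0: r = r^2 mod 37 = 15^2 = 3
  bit 2 = 0: r = r^2 mod 37 = 3^2 = 9
  bit 3 = 1: r = r^2 * 15 mod 37 = 9^2 * 15 = 7*15 = 31
  bit 4 = 1: r = r^2 * 15 mod 37 = 31^2 * 15 = 36*15 = 22
  -> A = 22
B = 15^15 mod 37  (bits of 15 = 1111)
  bit 0 = 1: r = r^2 * 15 mod 37 = 1^2 * 15 = 1*15 = 15
  bit 1 = 1: r = r^2 * 15 mod 37 = 15^2 * 15 = 3*15 = 8
  bit 2 = 1: r = r^2 * 15 mod 37 = 8^2 * 15 = 27*15 = 35
  bit 3 = 1: r = r^2 * 15 mod 37 = 35^2 * 15 = 4*15 = 23
  -> B = 23
s = B^a = 23^19 mod 37  (bits of 19 = 10011)
  bit 0 = 1: r = r^2 * 23 mod 37 = 1^2 * 23 = 1*23 = 23
  bit 1 = 0: r = r^2 mod 37 = 23^2 = 11
  bit 2 = 0: r = r^2 mod 37 = 11^2 = 10
  bit 3 = 1: r = r^2 * 23 mod 37 = 10^2 * 23 = 26*23 = 6
  bit 4 = 1: r = r^2 * 23 mod 37 = 6^2 * 23 = 36*23 = 14
  -> s = B^a = 14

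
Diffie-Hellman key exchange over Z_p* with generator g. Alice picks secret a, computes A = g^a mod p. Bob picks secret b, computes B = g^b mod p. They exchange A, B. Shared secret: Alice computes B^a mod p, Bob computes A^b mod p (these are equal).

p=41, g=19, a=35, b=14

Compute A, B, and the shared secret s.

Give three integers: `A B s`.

Answer: 38 39 32

Derivation:
A = 19^35 mod 41  (bits of 35 = 100011)
  bit 0 = 1: r = r^2 * 19 mod 41 = 1^2 * 19 = 1*19 = 19
  bit 1 = 0: r = r^2 mod 41 = 19^2 = 33
  bit 2 = 0: r = r^2 mod 41 = 33^2 = 23
  bit 3 = 0: r = r^2 mod 41 = 23^2 = 37
  bit 4 = 1: r = r^2 * 19 mod 41 = 37^2 * 19 = 16*19 = 17
  bit 5 = 1: r = r^2 * 19 mod 41 = 17^2 * 19 = 2*19 = 38
  -> A = 38
B = 19^14 mod 41  (bits of 14 = 1110)
  bit 0 = 1: r = r^2 * 19 mod 41 = 1^2 * 19 = 1*19 = 19
  bit 1 = 1: r = r^2 * 19 mod 41 = 19^2 * 19 = 33*19 = 12
  bit 2 = 1: r = r^2 * 19 mod 41 = 12^2 * 19 = 21*19 = 30
  bit 3 = 0: r = r^2 mod 41 = 30^2 = 39
  -> B = 39
s = B^a = 39^35 mod 41  (bits of 35 = 100011)
  bit 0 = 1: r = r^2 * 39 mod 41 = 1^2 * 39 = 1*39 = 39
  bit 1 = 0: r = r^2 mod 41 = 39^2 = 4
  bit 2 = 0: r = r^2 mod 41 = 4^2 = 16
  bit 3 = 0: r = r^2 mod 41 = 16^2 = 10
  bit 4 = 1: r = r^2 * 39 mod 41 = 10^2 * 39 = 18*39 = 5
  bit 5 = 1: r = r^2 * 39 mod 41 = 5^2 * 39 = 25*39 = 32
  -> s = B^a = 32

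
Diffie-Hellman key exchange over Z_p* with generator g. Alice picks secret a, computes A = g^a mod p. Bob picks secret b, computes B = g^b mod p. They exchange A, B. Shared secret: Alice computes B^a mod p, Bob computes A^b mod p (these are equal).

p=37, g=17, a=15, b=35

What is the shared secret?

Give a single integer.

Answer: 8

Derivation:
A = 17^15 mod 37  (bits of 15 = 1111)
  bit 0 = 1: r = r^2 * 17 mod 37 = 1^2 * 17 = 1*17 = 17
  bit 1 = 1: r = r^2 * 17 mod 37 = 17^2 * 17 = 30*17 = 29
  bit 2 = 1: r = r^2 * 17 mod 37 = 29^2 * 17 = 27*17 = 15
  bit 3 = 1: r = r^2 * 17 mod 37 = 15^2 * 17 = 3*17 = 14
  -> A = 14
B = 17^35 mod 37  (bits of 35 = 100011)
  bit 0 = 1: r = r^2 * 17 mod 37 = 1^2 * 17 = 1*17 = 17
  bit 1 = 0: r = r^2 mod 37 = 17^2 = 30
  bit 2 = 0: r = r^2 mod 37 = 30^2 = 12
  bit 3 = 0: r = r^2 mod 37 = 12^2 = 33
  bit 4 = 1: r = r^2 * 17 mod 37 = 33^2 * 17 = 16*17 = 13
  bit 5 = 1: r = r^2 * 17 mod 37 = 13^2 * 17 = 21*17 = 24
  -> B = 24
s = B^a = 24^15 mod 37  (bits of 15 = 1111)
  bit 0 = 1: r = r^2 * 24 mod 37 = 1^2 * 24 = 1*24 = 24
  bit 1 = 1: r = r^2 * 24 mod 37 = 24^2 * 24 = 21*24 = 23
  bit 2 = 1: r = r^2 * 24 mod 37 = 23^2 * 24 = 11*24 = 5
  bit 3 = 1: r = r^2 * 24 mod 37 = 5^2 * 24 = 25*24 = 8
  -> s = B^a = 8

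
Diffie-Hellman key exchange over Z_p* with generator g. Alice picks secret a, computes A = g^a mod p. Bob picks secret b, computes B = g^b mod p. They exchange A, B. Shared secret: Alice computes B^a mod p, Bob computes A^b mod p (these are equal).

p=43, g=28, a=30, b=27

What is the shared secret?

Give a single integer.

Answer: 35

Derivation:
A = 28^30 mod 43  (bits of 30 = 11110)
  bit 0 = 1: r = r^2 * 28 mod 43 = 1^2 * 28 = 1*28 = 28
  bit 1 = 1: r = r^2 * 28 mod 43 = 28^2 * 28 = 10*28 = 22
  bit 2 = 1: r = r^2 * 28 mod 43 = 22^2 * 28 = 11*28 = 7
  bit 3 = 1: r = r^2 * 28 mod 43 = 7^2 * 28 = 6*28 = 39
  bit 4 = 0: r = r^2 mod 43 = 39^2 = 16
  -> A = 16
B = 28^27 mod 43  (bits of 27 = 11011)
  bit 0 = 1: r = r^2 * 28 mod 43 = 1^2 * 28 = 1*28 = 28
  bit 1 = 1: r = r^2 * 28 mod 43 = 28^2 * 28 = 10*28 = 22
  bit 2 = 0: r = r^2 mod 43 = 22^2 = 11
  bit 3 = 1: r = r^2 * 28 mod 43 = 11^2 * 28 = 35*28 = 34
  bit 4 = 1: r = r^2 * 28 mod 43 = 34^2 * 28 = 38*28 = 32
  -> B = 32
s = B^a = 32^30 mod 43  (bits of 30 = 11110)
  bit 0 = 1: r = r^2 * 32 mod 43 = 1^2 * 32 = 1*32 = 32
  bit 1 = 1: r = r^2 * 32 mod 43 = 32^2 * 32 = 35*32 = 2
  bit 2 = 1: r = r^2 * 32 mod 43 = 2^2 * 32 = 4*32 = 42
  bit 3 = 1: r = r^2 * 32 mod 43 = 42^2 * 32 = 1*32 = 32
  bit 4 = 0: r = r^2 mod 43 = 32^2 = 35
  -> s = B^a = 35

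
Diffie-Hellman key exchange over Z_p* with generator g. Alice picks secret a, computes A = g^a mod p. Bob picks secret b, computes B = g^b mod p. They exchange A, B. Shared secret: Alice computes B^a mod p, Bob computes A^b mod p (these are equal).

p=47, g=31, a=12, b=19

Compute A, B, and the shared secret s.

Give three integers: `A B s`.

A = 31^12 mod 47  (bits of 12 = 1100)
  bit 0 = 1: r = r^2 * 31 mod 47 = 1^2 * 31 = 1*31 = 31
  bit 1 = 1: r = r^2 * 31 mod 47 = 31^2 * 31 = 21*31 = 40
  bit 2 = 0: r = r^2 mod 47 = 40^2 = 2
  bit 3 = 0: r = r^2 mod 47 = 2^2 = 4
  -> A = 4
B = 31^19 mod 47  (bits of 19 = 10011)
  bit 0 = 1: r = r^2 * 31 mod 47 = 1^2 * 31 = 1*31 = 31
  bit 1 = 0: r = r^2 mod 47 = 31^2 = 21
  bit 2 = 0: r = r^2 mod 47 = 21^2 = 18
  bit 3 = 1: r = r^2 * 31 mod 47 = 18^2 * 31 = 42*31 = 33
  bit 4 = 1: r = r^2 * 31 mod 47 = 33^2 * 31 = 8*31 = 13
  -> B = 13
s = B^a = 13^12 mod 47  (bits of 12 = 1100)
  bit 0 = 1: r = r^2 * 13 mod 47 = 1^2 * 13 = 1*13 = 13
  bit 1 = 1: r = r^2 * 13 mod 47 = 13^2 * 13 = 28*13 = 35
  bit 2 = 0: r = r^2 mod 47 = 35^2 = 3
  bit 3 = 0: r = r^2 mod 47 = 3^2 = 9
  -> s = B^a = 9

Answer: 4 13 9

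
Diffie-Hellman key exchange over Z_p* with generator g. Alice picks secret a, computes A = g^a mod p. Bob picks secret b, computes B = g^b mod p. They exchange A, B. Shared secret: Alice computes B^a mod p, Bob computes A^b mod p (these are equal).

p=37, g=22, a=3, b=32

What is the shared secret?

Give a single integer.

Answer: 10

Derivation:
A = 22^3 mod 37  (bits of 3 = 11)
  bit 0 = 1: r = r^2 * 22 mod 37 = 1^2 * 22 = 1*22 = 22
  bit 1 = 1: r = r^2 * 22 mod 37 = 22^2 * 22 = 3*22 = 29
  -> A = 29
B = 22^32 mod 37  (bits of 32 = 100000)
  bit 0 = 1: r = r^2 * 22 mod 37 = 1^2 * 22 = 1*22 = 22
  bit 1 = 0: r = r^2 mod 37 = 22^2 = 3
  bit 2 = 0: r = r^2 mod 37 = 3^2 = 9
  bit 3 = 0: r = r^2 mod 37 = 9^2 = 7
  bit 4 = 0: r = r^2 mod 37 = 7^2 = 12
  bit 5 = 0: r = r^2 mod 37 = 12^2 = 33
  -> B = 33
s = B^a = 33^3 mod 37  (bits of 3 = 11)
  bit 0 = 1: r = r^2 * 33 mod 37 = 1^2 * 33 = 1*33 = 33
  bit 1 = 1: r = r^2 * 33 mod 37 = 33^2 * 33 = 16*33 = 10
  -> s = B^a = 10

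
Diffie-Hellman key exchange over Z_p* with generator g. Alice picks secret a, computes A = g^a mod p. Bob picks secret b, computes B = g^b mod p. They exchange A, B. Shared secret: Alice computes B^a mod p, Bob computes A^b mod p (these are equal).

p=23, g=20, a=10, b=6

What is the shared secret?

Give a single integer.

Answer: 13

Derivation:
A = 20^10 mod 23  (bits of 10 = 1010)
  bit 0 = 1: r = r^2 * 20 mod 23 = 1^2 * 20 = 1*20 = 20
  bit 1 = 0: r = r^2 mod 23 = 20^2 = 9
  bit 2 = 1: r = r^2 * 20 mod 23 = 9^2 * 20 = 12*20 = 10
  bit 3 = 0: r = r^2 mod 23 = 10^2 = 8
  -> A = 8
B = 20^6 mod 23  (bits of 6 = 110)
  bit 0 = 1: r = r^2 * 20 mod 23 = 1^2 * 20 = 1*20 = 20
  bit 1 = 1: r = r^2 * 20 mod 23 = 20^2 * 20 = 9*20 = 19
  bit 2 = 0: r = r^2 mod 23 = 19^2 = 16
  -> B = 16
s = B^a = 16^10 mod 23  (bits of 10 = 1010)
  bit 0 = 1: r = r^2 * 16 mod 23 = 1^2 * 16 = 1*16 = 16
  bit 1 = 0: r = r^2 mod 23 = 16^2 = 3
  bit 2 = 1: r = r^2 * 16 mod 23 = 3^2 * 16 = 9*16 = 6
  bit 3 = 0: r = r^2 mod 23 = 6^2 = 13
  -> s = B^a = 13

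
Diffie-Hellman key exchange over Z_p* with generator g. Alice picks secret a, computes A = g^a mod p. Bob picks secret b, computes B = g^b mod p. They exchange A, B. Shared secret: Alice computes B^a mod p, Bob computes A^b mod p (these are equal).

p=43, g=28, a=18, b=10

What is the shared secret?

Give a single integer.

A = 28^18 mod 43  (bits of 18 = 10010)
  bit 0 = 1: r = r^2 * 28 mod 43 = 1^2 * 28 = 1*28 = 28
  bit 1 = 0: r = r^2 mod 43 = 28^2 = 10
  bit 2 = 0: r = r^2 mod 43 = 10^2 = 14
  bit 3 = 1: r = r^2 * 28 mod 43 = 14^2 * 28 = 24*28 = 27
  bit 4 = 0: r = r^2 mod 43 = 27^2 = 41
  -> A = 41
B = 28^10 mod 43  (bits of 10 = 1010)
  bit 0 = 1: r = r^2 * 28 mod 43 = 1^2 * 28 = 1*28 = 28
  bit 1 = 0: r = r^2 mod 43 = 28^2 = 10
  bit 2 = 1: r = r^2 * 28 mod 43 = 10^2 * 28 = 14*28 = 5
  bit 3 = 0: r = r^2 mod 43 = 5^2 = 25
  -> B = 25
s = B^a = 25^18 mod 43  (bits of 18 = 10010)
  bit 0 = 1: r = r^2 * 25 mod 43 = 1^2 * 25 = 1*25 = 25
  bit 1 = 0: r = r^2 mod 43 = 25^2 = 23
  bit 2 = 0: r = r^2 mod 43 = 23^2 = 13
  bit 3 = 1: r = r^2 * 25 mod 43 = 13^2 * 25 = 40*25 = 11
  bit 4 = 0: r = r^2 mod 43 = 11^2 = 35
  -> s = B^a = 35

Answer: 35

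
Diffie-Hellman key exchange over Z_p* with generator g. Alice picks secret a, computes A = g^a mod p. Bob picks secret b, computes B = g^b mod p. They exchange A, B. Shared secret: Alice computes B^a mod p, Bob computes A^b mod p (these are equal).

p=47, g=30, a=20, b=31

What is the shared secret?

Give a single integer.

Answer: 36

Derivation:
A = 30^20 mod 47  (bits of 20 = 10100)
  bit 0 = 1: r = r^2 * 30 mod 47 = 1^2 * 30 = 1*30 = 30
  bit 1 = 0: r = r^2 mod 47 = 30^2 = 7
  bit 2 = 1: r = r^2 * 30 mod 47 = 7^2 * 30 = 2*30 = 13
  bit 3 = 0: r = r^2 mod 47 = 13^2 = 28
  bit 4 = 0: r = r^2 mod 47 = 28^2 = 32
  -> A = 32
B = 30^31 mod 47  (bits of 31 = 11111)
  bit 0 = 1: r = r^2 * 30 mod 47 = 1^2 * 30 = 1*30 = 30
  bit 1 = 1: r = r^2 * 30 mod 47 = 30^2 * 30 = 7*30 = 22
  bit 2 = 1: r = r^2 * 30 mod 47 = 22^2 * 30 = 14*30 = 44
  bit 3 = 1: r = r^2 * 30 mod 47 = 44^2 * 30 = 9*30 = 35
  bit 4 = 1: r = r^2 * 30 mod 47 = 35^2 * 30 = 3*30 = 43
  -> B = 43
s = B^a = 43^20 mod 47  (bits of 20 = 10100)
  bit 0 = 1: r = r^2 * 43 mod 47 = 1^2 * 43 = 1*43 = 43
  bit 1 = 0: r = r^2 mod 47 = 43^2 = 16
  bit 2 = 1: r = r^2 * 43 mod 47 = 16^2 * 43 = 21*43 = 10
  bit 3 = 0: r = r^2 mod 47 = 10^2 = 6
  bit 4 = 0: r = r^2 mod 47 = 6^2 = 36
  -> s = B^a = 36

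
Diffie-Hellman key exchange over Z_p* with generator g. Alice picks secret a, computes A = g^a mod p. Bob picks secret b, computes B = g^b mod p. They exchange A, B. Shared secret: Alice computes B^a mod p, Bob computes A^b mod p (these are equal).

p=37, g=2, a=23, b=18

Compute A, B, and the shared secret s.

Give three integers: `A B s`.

Answer: 5 36 36

Derivation:
A = 2^23 mod 37  (bits of 23 = 10111)
  bit 0 = 1: r = r^2 * 2 mod 37 = 1^2 * 2 = 1*2 = 2
  bit 1 = 0: r = r^2 mod 37 = 2^2 = 4
  bit 2 = 1: r = r^2 * 2 mod 37 = 4^2 * 2 = 16*2 = 32
  bit 3 = 1: r = r^2 * 2 mod 37 = 32^2 * 2 = 25*2 = 13
  bit 4 = 1: r = r^2 * 2 mod 37 = 13^2 * 2 = 21*2 = 5
  -> A = 5
B = 2^18 mod 37  (bits of 18 = 10010)
  bit 0 = 1: r = r^2 * 2 mod 37 = 1^2 * 2 = 1*2 = 2
  bit 1 = 0: r = r^2 mod 37 = 2^2 = 4
  bit 2 = 0: r = r^2 mod 37 = 4^2 = 16
  bit 3 = 1: r = r^2 * 2 mod 37 = 16^2 * 2 = 34*2 = 31
  bit 4 = 0: r = r^2 mod 37 = 31^2 = 36
  -> B = 36
s = B^a = 36^23 mod 37  (bits of 23 = 10111)
  bit 0 = 1: r = r^2 * 36 mod 37 = 1^2 * 36 = 1*36 = 36
  bit 1 = 0: r = r^2 mod 37 = 36^2 = 1
  bit 2 = 1: r = r^2 * 36 mod 37 = 1^2 * 36 = 1*36 = 36
  bit 3 = 1: r = r^2 * 36 mod 37 = 36^2 * 36 = 1*36 = 36
  bit 4 = 1: r = r^2 * 36 mod 37 = 36^2 * 36 = 1*36 = 36
  -> s = B^a = 36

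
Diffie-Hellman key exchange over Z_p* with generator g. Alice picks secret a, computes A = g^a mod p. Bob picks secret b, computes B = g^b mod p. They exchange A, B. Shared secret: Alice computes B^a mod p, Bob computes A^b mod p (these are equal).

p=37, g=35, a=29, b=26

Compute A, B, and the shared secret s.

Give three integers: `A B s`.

A = 35^29 mod 37  (bits of 29 = 11101)
  bit 0 = 1: r = r^2 * 35 mod 37 = 1^2 * 35 = 1*35 = 35
  bit 1 = 1: r = r^2 * 35 mod 37 = 35^2 * 35 = 4*35 = 29
  bit 2 = 1: r = r^2 * 35 mod 37 = 29^2 * 35 = 27*35 = 20
  bit 3 = 0: r = r^2 mod 37 = 20^2 = 30
  bit 4 = 1: r = r^2 * 35 mod 37 = 30^2 * 35 = 12*35 = 13
  -> A = 13
B = 35^26 mod 37  (bits of 26 = 11010)
  bit 0 = 1: r = r^2 * 35 mod 37 = 1^2 * 35 = 1*35 = 35
  bit 1 = 1: r = r^2 * 35 mod 37 = 35^2 * 35 = 4*35 = 29
  bit 2 = 0: r = r^2 mod 37 = 29^2 = 27
  bit 3 = 1: r = r^2 * 35 mod 37 = 27^2 * 35 = 26*35 = 22
  bit 4 = 0: r = r^2 mod 37 = 22^2 = 3
  -> B = 3
s = B^a = 3^29 mod 37  (bits of 29 = 11101)
  bit 0 = 1: r = r^2 * 3 mod 37 = 1^2 * 3 = 1*3 = 3
  bit 1 = 1: r = r^2 * 3 mod 37 = 3^2 * 3 = 9*3 = 27
  bit 2 = 1: r = r^2 * 3 mod 37 = 27^2 * 3 = 26*3 = 4
  bit 3 = 0: r = r^2 mod 37 = 4^2 = 16
  bit 4 = 1: r = r^2 * 3 mod 37 = 16^2 * 3 = 34*3 = 28
  -> s = B^a = 28

Answer: 13 3 28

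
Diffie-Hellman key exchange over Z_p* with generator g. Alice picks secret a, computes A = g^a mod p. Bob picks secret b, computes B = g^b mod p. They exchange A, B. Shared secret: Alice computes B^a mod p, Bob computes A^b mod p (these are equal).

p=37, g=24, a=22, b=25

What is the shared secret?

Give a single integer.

A = 24^22 mod 37  (bits of 22 = 10110)
  bit 0 = 1: r = r^2 * 24 mod 37 = 1^2 * 24 = 1*24 = 24
  bit 1 = 0: r = r^2 mod 37 = 24^2 = 21
  bit 2 = 1: r = r^2 * 24 mod 37 = 21^2 * 24 = 34*24 = 2
  bit 3 = 1: r = r^2 * 24 mod 37 = 2^2 * 24 = 4*24 = 22
  bit 4 = 0: r = r^2 mod 37 = 22^2 = 3
  -> A = 3
B = 24^25 mod 37  (bits of 25 = 11001)
  bit 0 = 1: r = r^2 * 24 mod 37 = 1^2 * 24 = 1*24 = 24
  bit 1 = 1: r = r^2 * 24 mod 37 = 24^2 * 24 = 21*24 = 23
  bit 2 = 0: r = r^2 mod 37 = 23^2 = 11
  bit 3 = 0: r = r^2 mod 37 = 11^2 = 10
  bit 4 = 1: r = r^2 * 24 mod 37 = 10^2 * 24 = 26*24 = 32
  -> B = 32
s = B^a = 32^22 mod 37  (bits of 22 = 10110)
  bit 0 = 1: r = r^2 * 32 mod 37 = 1^2 * 32 = 1*32 = 32
  bit 1 = 0: r = r^2 mod 37 = 32^2 = 25
  bit 2 = 1: r = r^2 * 32 mod 37 = 25^2 * 32 = 33*32 = 20
  bit 3 = 1: r = r^2 * 32 mod 37 = 20^2 * 32 = 30*32 = 35
  bit 4 = 0: r = r^2 mod 37 = 35^2 = 4
  -> s = B^a = 4

Answer: 4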